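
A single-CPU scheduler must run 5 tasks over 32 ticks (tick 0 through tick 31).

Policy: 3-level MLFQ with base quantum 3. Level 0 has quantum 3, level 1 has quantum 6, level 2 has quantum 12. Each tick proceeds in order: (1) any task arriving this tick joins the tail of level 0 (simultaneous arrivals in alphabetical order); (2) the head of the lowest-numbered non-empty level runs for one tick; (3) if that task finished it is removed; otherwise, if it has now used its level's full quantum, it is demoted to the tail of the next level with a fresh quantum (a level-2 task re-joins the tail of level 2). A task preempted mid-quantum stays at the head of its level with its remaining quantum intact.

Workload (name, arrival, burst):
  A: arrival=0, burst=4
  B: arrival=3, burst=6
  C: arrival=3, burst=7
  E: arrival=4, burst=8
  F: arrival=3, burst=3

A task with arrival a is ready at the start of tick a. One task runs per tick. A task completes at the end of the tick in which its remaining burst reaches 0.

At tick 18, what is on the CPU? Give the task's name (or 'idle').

running at tick 18 = B

t=0: L0/L1/L2 = A/-/- → run A
t=1: L0/L1/L2 = A/-/- → run A
t=2: L0/L1/L2 = A/-/- → run A
t=3: L0/L1/L2 = BCF/A/- → run B
t=4: L0/L1/L2 = BCFE/A/- → run B
t=5: L0/L1/L2 = BCFE/A/- → run B
t=6: L0/L1/L2 = CFE/AB/- → run C
t=7: L0/L1/L2 = CFE/AB/- → run C
t=8: L0/L1/L2 = CFE/AB/- → run C
t=9: L0/L1/L2 = FE/ABC/- → run F
t=10: L0/L1/L2 = FE/ABC/- → run F
t=11: L0/L1/L2 = FE/ABC/- → run F
t=12: L0/L1/L2 = E/ABC/- → run E
t=13: L0/L1/L2 = E/ABC/- → run E
t=14: L0/L1/L2 = E/ABC/- → run E
t=15: L0/L1/L2 = -/ABCE/- → run A
t=16: L0/L1/L2 = -/BCE/- → run B
t=17: L0/L1/L2 = -/BCE/- → run B
t=18: L0/L1/L2 = -/BCE/- → run B
t=19: L0/L1/L2 = -/CE/- → run C
t=20: L0/L1/L2 = -/CE/- → run C
t=21: L0/L1/L2 = -/CE/- → run C
t=22: L0/L1/L2 = -/CE/- → run C
t=23: L0/L1/L2 = -/E/- → run E
t=24: L0/L1/L2 = -/E/- → run E
t=25: L0/L1/L2 = -/E/- → run E
t=26: L0/L1/L2 = -/E/- → run E
t=27: L0/L1/L2 = -/E/- → run E
t=28: (idle)
t=29: (idle)
t=30: (idle)
t=31: (idle)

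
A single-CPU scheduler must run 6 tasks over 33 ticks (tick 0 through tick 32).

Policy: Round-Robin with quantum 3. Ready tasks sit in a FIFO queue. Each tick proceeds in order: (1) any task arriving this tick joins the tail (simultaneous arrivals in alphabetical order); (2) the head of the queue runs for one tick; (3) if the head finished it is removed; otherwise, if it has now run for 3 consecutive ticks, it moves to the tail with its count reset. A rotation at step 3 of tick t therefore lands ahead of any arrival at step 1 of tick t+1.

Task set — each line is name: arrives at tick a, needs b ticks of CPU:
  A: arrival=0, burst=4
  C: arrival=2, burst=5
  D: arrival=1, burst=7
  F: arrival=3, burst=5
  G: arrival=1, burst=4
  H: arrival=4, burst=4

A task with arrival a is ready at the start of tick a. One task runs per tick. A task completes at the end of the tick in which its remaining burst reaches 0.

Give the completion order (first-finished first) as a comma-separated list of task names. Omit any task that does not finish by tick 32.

t=0: queue=[A] q_used=0 → run A
t=1: queue=[A,D,G] q_used=1 → run A
t=2: queue=[A,D,G,C] q_used=2 → run A
t=3: queue=[D,G,C,A,F] q_used=0 → run D
t=4: queue=[D,G,C,A,F,H] q_used=1 → run D
t=5: queue=[D,G,C,A,F,H] q_used=2 → run D
t=6: queue=[G,C,A,F,H,D] q_used=0 → run G
t=7: queue=[G,C,A,F,H,D] q_used=1 → run G
t=8: queue=[G,C,A,F,H,D] q_used=2 → run G
t=9: queue=[C,A,F,H,D,G] q_used=0 → run C
t=10: queue=[C,A,F,H,D,G] q_used=1 → run C
t=11: queue=[C,A,F,H,D,G] q_used=2 → run C
t=12: queue=[A,F,H,D,G,C] q_used=0 → run A
t=13: queue=[F,H,D,G,C] q_used=0 → run F
t=14: queue=[F,H,D,G,C] q_used=1 → run F
t=15: queue=[F,H,D,G,C] q_used=2 → run F
t=16: queue=[H,D,G,C,F] q_used=0 → run H
t=17: queue=[H,D,G,C,F] q_used=1 → run H
t=18: queue=[H,D,G,C,F] q_used=2 → run H
t=19: queue=[D,G,C,F,H] q_used=0 → run D
t=20: queue=[D,G,C,F,H] q_used=1 → run D
t=21: queue=[D,G,C,F,H] q_used=2 → run D
t=22: queue=[G,C,F,H,D] q_used=0 → run G
t=23: queue=[C,F,H,D] q_used=0 → run C
t=24: queue=[C,F,H,D] q_used=1 → run C
t=25: queue=[F,H,D] q_used=0 → run F
t=26: queue=[F,H,D] q_used=1 → run F
t=27: queue=[H,D] q_used=0 → run H
t=28: queue=[D] q_used=0 → run D
t=29: (idle)
t=30: (idle)
t=31: (idle)
t=32: (idle)

completion order = A, G, C, F, H, D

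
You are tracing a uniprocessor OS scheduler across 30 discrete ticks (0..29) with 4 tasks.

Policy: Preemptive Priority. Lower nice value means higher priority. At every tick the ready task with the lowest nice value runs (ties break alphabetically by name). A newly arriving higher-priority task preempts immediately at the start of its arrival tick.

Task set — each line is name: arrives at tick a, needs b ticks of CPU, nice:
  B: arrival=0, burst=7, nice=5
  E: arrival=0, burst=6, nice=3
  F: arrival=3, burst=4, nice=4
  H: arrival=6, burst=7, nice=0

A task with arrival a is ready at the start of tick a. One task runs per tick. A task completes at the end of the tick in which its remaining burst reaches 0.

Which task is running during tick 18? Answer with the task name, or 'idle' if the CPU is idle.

t=0: ready={B,E} → run E
t=1: ready={B,E} → run E
t=2: ready={B,E} → run E
t=3: ready={B,E,F} → run E
t=4: ready={B,E,F} → run E
t=5: ready={B,E,F} → run E
t=6: ready={B,F,H} → run H
t=7: ready={B,F,H} → run H
t=8: ready={B,F,H} → run H
t=9: ready={B,F,H} → run H
t=10: ready={B,F,H} → run H
t=11: ready={B,F,H} → run H
t=12: ready={B,F,H} → run H
t=13: ready={B,F} → run F
t=14: ready={B,F} → run F
t=15: ready={B,F} → run F
t=16: ready={B,F} → run F
t=17: ready={B} → run B
t=18: ready={B} → run B
t=19: ready={B} → run B
t=20: ready={B} → run B
t=21: ready={B} → run B
t=22: ready={B} → run B
t=23: ready={B} → run B
t=24: (idle)
t=25: (idle)
t=26: (idle)
t=27: (idle)
t=28: (idle)
t=29: (idle)

running at tick 18 = B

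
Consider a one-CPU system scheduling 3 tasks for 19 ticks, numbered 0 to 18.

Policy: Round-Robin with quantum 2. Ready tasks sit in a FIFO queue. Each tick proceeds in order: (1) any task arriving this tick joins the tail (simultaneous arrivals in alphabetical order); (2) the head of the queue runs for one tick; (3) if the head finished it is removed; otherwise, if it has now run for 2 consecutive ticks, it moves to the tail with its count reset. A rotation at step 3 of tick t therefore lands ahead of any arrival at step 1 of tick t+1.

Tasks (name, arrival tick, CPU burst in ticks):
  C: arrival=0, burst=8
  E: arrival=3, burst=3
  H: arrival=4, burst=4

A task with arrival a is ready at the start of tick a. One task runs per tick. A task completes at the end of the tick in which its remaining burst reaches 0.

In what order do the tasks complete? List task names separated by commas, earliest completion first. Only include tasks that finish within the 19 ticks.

completion order = E, C, H

t=0: queue=[C] q_used=0 → run C
t=1: queue=[C] q_used=1 → run C
t=2: queue=[C] q_used=0 → run C
t=3: queue=[C,E] q_used=1 → run C
t=4: queue=[E,C,H] q_used=0 → run E
t=5: queue=[E,C,H] q_used=1 → run E
t=6: queue=[C,H,E] q_used=0 → run C
t=7: queue=[C,H,E] q_used=1 → run C
t=8: queue=[H,E,C] q_used=0 → run H
t=9: queue=[H,E,C] q_used=1 → run H
t=10: queue=[E,C,H] q_used=0 → run E
t=11: queue=[C,H] q_used=0 → run C
t=12: queue=[C,H] q_used=1 → run C
t=13: queue=[H] q_used=0 → run H
t=14: queue=[H] q_used=1 → run H
t=15: (idle)
t=16: (idle)
t=17: (idle)
t=18: (idle)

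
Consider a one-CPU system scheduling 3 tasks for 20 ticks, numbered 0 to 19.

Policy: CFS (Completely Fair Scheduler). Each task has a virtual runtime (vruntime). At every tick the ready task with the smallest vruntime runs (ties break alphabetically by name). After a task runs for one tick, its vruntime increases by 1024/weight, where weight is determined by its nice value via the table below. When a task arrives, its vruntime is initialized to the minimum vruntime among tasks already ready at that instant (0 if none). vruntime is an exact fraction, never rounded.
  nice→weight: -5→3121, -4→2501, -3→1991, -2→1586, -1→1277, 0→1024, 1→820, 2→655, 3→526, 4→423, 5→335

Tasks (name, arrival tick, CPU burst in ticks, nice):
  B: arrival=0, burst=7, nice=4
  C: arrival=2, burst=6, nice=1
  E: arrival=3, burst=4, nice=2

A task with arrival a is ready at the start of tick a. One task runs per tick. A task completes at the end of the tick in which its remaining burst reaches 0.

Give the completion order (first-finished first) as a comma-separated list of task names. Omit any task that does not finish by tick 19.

completion order = E, C, B

t=0: vr[B=0] → run B
t=1: vr[B=1024/423] → run B
t=2: vr[B=2048/423 C=2048/423] → run B
t=3: vr[B=1024/141 C=2048/423 E=2048/423] → run C
t=4: vr[B=1024/141 C=528128/86715 E=2048/423] → run E
t=5: vr[B=1024/141 C=528128/86715 E=1774592/277065] → run C
t=6: vr[B=1024/141 C=636416/86715 E=1774592/277065] → run E
t=7: vr[B=1024/141 C=636416/86715 E=2207744/277065] → run B
t=8: vr[B=4096/423 C=636416/86715 E=2207744/277065] → run C
t=9: vr[B=4096/423 C=744704/86715 E=2207744/277065] → run E
t=10: vr[B=4096/423 C=744704/86715 E=2640896/277065] → run C
t=11: vr[B=4096/423 C=852992/86715 E=2640896/277065] → run E
t=12: vr[B=4096/423 C=852992/86715] → run B
t=13: vr[B=5120/423 C=852992/86715] → run C
t=14: vr[B=5120/423 C=192256/17343] → run C
t=15: vr[B=5120/423] → run B
t=16: vr[B=2048/141] → run B
t=17: (idle)
t=18: (idle)
t=19: (idle)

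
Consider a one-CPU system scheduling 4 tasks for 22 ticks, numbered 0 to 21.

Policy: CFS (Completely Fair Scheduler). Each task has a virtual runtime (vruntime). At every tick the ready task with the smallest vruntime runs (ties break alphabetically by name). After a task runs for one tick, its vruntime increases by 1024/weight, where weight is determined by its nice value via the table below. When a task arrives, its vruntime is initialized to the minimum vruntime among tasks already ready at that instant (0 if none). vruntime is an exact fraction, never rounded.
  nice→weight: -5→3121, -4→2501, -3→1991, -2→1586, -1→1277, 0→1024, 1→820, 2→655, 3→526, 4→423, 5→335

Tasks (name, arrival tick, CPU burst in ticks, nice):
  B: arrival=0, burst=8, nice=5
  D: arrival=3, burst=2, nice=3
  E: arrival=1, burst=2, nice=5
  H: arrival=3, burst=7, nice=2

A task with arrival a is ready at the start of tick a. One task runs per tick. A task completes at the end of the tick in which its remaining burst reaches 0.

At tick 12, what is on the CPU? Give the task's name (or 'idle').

running at tick 12 = B

t=0: vr[B=0] → run B
t=1: vr[B=1024/335 E=1024/335] → run B
t=2: vr[B=2048/335 E=1024/335] → run E
t=3: vr[B=2048/335 D=2048/335 E=2048/335 H=2048/335] → run B
t=4: vr[B=3072/335 D=2048/335 E=2048/335 H=2048/335] → run D
t=5: vr[B=3072/335 D=710144/88105 E=2048/335 H=2048/335] → run E
t=6: vr[B=3072/335 D=710144/88105 H=2048/335] → run H
t=7: vr[B=3072/335 D=710144/88105 H=336896/43885] → run H
t=8: vr[B=3072/335 D=710144/88105 H=405504/43885] → run D
t=9: vr[B=3072/335 H=405504/43885] → run B
t=10: vr[B=4096/335 H=405504/43885] → run H
t=11: vr[B=4096/335 H=474112/43885] → run H
t=12: vr[B=4096/335 H=108544/8777] → run B
t=13: vr[B=1024/67 H=108544/8777] → run H
t=14: vr[B=1024/67 H=611328/43885] → run H
t=15: vr[B=1024/67 H=679936/43885] → run B
t=16: vr[B=6144/335 H=679936/43885] → run H
t=17: vr[B=6144/335] → run B
t=18: vr[B=7168/335] → run B
t=19: (idle)
t=20: (idle)
t=21: (idle)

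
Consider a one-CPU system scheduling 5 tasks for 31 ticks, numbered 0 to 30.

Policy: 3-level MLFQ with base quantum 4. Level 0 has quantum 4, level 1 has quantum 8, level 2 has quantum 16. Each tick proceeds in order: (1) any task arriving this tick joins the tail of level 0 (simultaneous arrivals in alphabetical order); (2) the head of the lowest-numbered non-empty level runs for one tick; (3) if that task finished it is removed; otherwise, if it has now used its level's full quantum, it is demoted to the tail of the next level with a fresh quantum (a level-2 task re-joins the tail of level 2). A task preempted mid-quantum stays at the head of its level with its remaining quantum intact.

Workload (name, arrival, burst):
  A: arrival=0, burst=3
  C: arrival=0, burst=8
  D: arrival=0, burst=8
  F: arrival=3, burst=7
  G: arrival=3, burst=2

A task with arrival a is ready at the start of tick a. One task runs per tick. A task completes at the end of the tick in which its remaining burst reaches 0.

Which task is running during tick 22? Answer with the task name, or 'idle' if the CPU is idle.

t=0: L0/L1/L2 = ACD/-/- → run A
t=1: L0/L1/L2 = ACD/-/- → run A
t=2: L0/L1/L2 = ACD/-/- → run A
t=3: L0/L1/L2 = CDFG/-/- → run C
t=4: L0/L1/L2 = CDFG/-/- → run C
t=5: L0/L1/L2 = CDFG/-/- → run C
t=6: L0/L1/L2 = CDFG/-/- → run C
t=7: L0/L1/L2 = DFG/C/- → run D
t=8: L0/L1/L2 = DFG/C/- → run D
t=9: L0/L1/L2 = DFG/C/- → run D
t=10: L0/L1/L2 = DFG/C/- → run D
t=11: L0/L1/L2 = FG/CD/- → run F
t=12: L0/L1/L2 = FG/CD/- → run F
t=13: L0/L1/L2 = FG/CD/- → run F
t=14: L0/L1/L2 = FG/CD/- → run F
t=15: L0/L1/L2 = G/CDF/- → run G
t=16: L0/L1/L2 = G/CDF/- → run G
t=17: L0/L1/L2 = -/CDF/- → run C
t=18: L0/L1/L2 = -/CDF/- → run C
t=19: L0/L1/L2 = -/CDF/- → run C
t=20: L0/L1/L2 = -/CDF/- → run C
t=21: L0/L1/L2 = -/DF/- → run D
t=22: L0/L1/L2 = -/DF/- → run D
t=23: L0/L1/L2 = -/DF/- → run D
t=24: L0/L1/L2 = -/DF/- → run D
t=25: L0/L1/L2 = -/F/- → run F
t=26: L0/L1/L2 = -/F/- → run F
t=27: L0/L1/L2 = -/F/- → run F
t=28: (idle)
t=29: (idle)
t=30: (idle)

running at tick 22 = D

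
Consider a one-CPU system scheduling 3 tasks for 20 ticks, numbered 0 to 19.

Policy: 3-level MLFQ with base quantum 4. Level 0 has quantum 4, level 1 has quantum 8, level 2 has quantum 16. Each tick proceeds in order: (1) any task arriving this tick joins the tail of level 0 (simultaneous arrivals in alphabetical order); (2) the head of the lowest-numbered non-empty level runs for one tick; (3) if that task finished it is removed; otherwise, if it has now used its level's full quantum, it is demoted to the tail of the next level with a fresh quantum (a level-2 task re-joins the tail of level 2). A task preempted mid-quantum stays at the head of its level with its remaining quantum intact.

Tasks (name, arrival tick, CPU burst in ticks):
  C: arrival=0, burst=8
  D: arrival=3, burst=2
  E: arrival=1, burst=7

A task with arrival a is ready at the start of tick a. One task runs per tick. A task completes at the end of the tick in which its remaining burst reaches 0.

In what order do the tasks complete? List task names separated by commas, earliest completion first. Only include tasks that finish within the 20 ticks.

completion order = D, C, E

t=0: L0/L1/L2 = C/-/- → run C
t=1: L0/L1/L2 = CE/-/- → run C
t=2: L0/L1/L2 = CE/-/- → run C
t=3: L0/L1/L2 = CED/-/- → run C
t=4: L0/L1/L2 = ED/C/- → run E
t=5: L0/L1/L2 = ED/C/- → run E
t=6: L0/L1/L2 = ED/C/- → run E
t=7: L0/L1/L2 = ED/C/- → run E
t=8: L0/L1/L2 = D/CE/- → run D
t=9: L0/L1/L2 = D/CE/- → run D
t=10: L0/L1/L2 = -/CE/- → run C
t=11: L0/L1/L2 = -/CE/- → run C
t=12: L0/L1/L2 = -/CE/- → run C
t=13: L0/L1/L2 = -/CE/- → run C
t=14: L0/L1/L2 = -/E/- → run E
t=15: L0/L1/L2 = -/E/- → run E
t=16: L0/L1/L2 = -/E/- → run E
t=17: (idle)
t=18: (idle)
t=19: (idle)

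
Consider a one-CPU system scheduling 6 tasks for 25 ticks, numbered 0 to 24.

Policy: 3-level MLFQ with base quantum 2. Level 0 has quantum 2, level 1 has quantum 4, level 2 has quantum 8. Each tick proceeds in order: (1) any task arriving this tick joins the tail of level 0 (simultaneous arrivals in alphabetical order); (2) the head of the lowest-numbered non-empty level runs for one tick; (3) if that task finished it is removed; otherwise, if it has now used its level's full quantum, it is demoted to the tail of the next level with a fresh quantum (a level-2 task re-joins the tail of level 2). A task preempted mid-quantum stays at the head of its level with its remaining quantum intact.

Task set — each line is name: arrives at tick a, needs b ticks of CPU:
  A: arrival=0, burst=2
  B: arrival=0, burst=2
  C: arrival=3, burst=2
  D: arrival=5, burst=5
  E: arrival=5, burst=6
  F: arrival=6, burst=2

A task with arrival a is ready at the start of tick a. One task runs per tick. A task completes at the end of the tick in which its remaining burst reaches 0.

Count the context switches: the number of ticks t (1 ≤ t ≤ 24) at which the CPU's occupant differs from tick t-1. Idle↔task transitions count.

context switches = 8

t=0: L0/L1/L2 = AB/-/- → run A
t=1: L0/L1/L2 = AB/-/- → run A
t=2: L0/L1/L2 = B/-/- → run B
t=3: L0/L1/L2 = BC/-/- → run B
t=4: L0/L1/L2 = C/-/- → run C
t=5: L0/L1/L2 = CDE/-/- → run C
t=6: L0/L1/L2 = DEF/-/- → run D
t=7: L0/L1/L2 = DEF/-/- → run D
t=8: L0/L1/L2 = EF/D/- → run E
t=9: L0/L1/L2 = EF/D/- → run E
t=10: L0/L1/L2 = F/DE/- → run F
t=11: L0/L1/L2 = F/DE/- → run F
t=12: L0/L1/L2 = -/DE/- → run D
t=13: L0/L1/L2 = -/DE/- → run D
t=14: L0/L1/L2 = -/DE/- → run D
t=15: L0/L1/L2 = -/E/- → run E
t=16: L0/L1/L2 = -/E/- → run E
t=17: L0/L1/L2 = -/E/- → run E
t=18: L0/L1/L2 = -/E/- → run E
t=19: (idle)
t=20: (idle)
t=21: (idle)
t=22: (idle)
t=23: (idle)
t=24: (idle)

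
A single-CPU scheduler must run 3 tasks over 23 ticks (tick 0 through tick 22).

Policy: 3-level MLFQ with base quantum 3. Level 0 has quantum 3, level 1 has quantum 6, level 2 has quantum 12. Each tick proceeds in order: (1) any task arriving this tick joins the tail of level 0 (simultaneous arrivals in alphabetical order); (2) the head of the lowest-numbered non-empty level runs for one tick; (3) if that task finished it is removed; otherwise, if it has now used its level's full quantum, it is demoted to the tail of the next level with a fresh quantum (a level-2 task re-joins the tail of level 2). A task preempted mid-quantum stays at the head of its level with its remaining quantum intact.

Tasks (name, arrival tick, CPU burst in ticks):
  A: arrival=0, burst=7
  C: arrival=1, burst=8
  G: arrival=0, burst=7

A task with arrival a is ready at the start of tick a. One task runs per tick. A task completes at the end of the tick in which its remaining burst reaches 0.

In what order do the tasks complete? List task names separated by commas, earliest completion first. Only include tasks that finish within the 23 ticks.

completion order = A, G, C

t=0: L0/L1/L2 = AG/-/- → run A
t=1: L0/L1/L2 = AGC/-/- → run A
t=2: L0/L1/L2 = AGC/-/- → run A
t=3: L0/L1/L2 = GC/A/- → run G
t=4: L0/L1/L2 = GC/A/- → run G
t=5: L0/L1/L2 = GC/A/- → run G
t=6: L0/L1/L2 = C/AG/- → run C
t=7: L0/L1/L2 = C/AG/- → run C
t=8: L0/L1/L2 = C/AG/- → run C
t=9: L0/L1/L2 = -/AGC/- → run A
t=10: L0/L1/L2 = -/AGC/- → run A
t=11: L0/L1/L2 = -/AGC/- → run A
t=12: L0/L1/L2 = -/AGC/- → run A
t=13: L0/L1/L2 = -/GC/- → run G
t=14: L0/L1/L2 = -/GC/- → run G
t=15: L0/L1/L2 = -/GC/- → run G
t=16: L0/L1/L2 = -/GC/- → run G
t=17: L0/L1/L2 = -/C/- → run C
t=18: L0/L1/L2 = -/C/- → run C
t=19: L0/L1/L2 = -/C/- → run C
t=20: L0/L1/L2 = -/C/- → run C
t=21: L0/L1/L2 = -/C/- → run C
t=22: (idle)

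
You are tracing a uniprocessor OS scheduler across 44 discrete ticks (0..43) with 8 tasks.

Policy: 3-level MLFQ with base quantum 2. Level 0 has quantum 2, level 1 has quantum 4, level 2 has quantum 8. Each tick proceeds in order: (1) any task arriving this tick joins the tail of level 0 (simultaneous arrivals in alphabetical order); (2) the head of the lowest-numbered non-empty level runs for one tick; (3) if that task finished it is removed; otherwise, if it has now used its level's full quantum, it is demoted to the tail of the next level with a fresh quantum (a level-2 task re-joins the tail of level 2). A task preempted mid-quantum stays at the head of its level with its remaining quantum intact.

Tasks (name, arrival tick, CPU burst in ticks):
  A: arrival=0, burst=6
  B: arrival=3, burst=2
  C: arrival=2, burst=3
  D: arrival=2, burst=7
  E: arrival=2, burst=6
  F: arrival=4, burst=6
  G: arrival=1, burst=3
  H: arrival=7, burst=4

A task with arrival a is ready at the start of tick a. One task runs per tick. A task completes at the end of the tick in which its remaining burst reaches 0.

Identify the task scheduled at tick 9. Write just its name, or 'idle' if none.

t=0: L0/L1/L2 = A/-/- → run A
t=1: L0/L1/L2 = AG/-/- → run A
t=2: L0/L1/L2 = GCDE/A/- → run G
t=3: L0/L1/L2 = GCDEB/A/- → run G
t=4: L0/L1/L2 = CDEBF/AG/- → run C
t=5: L0/L1/L2 = CDEBF/AG/- → run C
t=6: L0/L1/L2 = DEBF/AGC/- → run D
t=7: L0/L1/L2 = DEBFH/AGC/- → run D
t=8: L0/L1/L2 = EBFH/AGCD/- → run E
t=9: L0/L1/L2 = EBFH/AGCD/- → run E
t=10: L0/L1/L2 = BFH/AGCDE/- → run B
t=11: L0/L1/L2 = BFH/AGCDE/- → run B
t=12: L0/L1/L2 = FH/AGCDE/- → run F
t=13: L0/L1/L2 = FH/AGCDE/- → run F
t=14: L0/L1/L2 = H/AGCDEF/- → run H
t=15: L0/L1/L2 = H/AGCDEF/- → run H
t=16: L0/L1/L2 = -/AGCDEFH/- → run A
t=17: L0/L1/L2 = -/AGCDEFH/- → run A
t=18: L0/L1/L2 = -/AGCDEFH/- → run A
t=19: L0/L1/L2 = -/AGCDEFH/- → run A
t=20: L0/L1/L2 = -/GCDEFH/- → run G
t=21: L0/L1/L2 = -/CDEFH/- → run C
t=22: L0/L1/L2 = -/DEFH/- → run D
t=23: L0/L1/L2 = -/DEFH/- → run D
t=24: L0/L1/L2 = -/DEFH/- → run D
t=25: L0/L1/L2 = -/DEFH/- → run D
t=26: L0/L1/L2 = -/EFH/D → run E
t=27: L0/L1/L2 = -/EFH/D → run E
t=28: L0/L1/L2 = -/EFH/D → run E
t=29: L0/L1/L2 = -/EFH/D → run E
t=30: L0/L1/L2 = -/FH/D → run F
t=31: L0/L1/L2 = -/FH/D → run F
t=32: L0/L1/L2 = -/FH/D → run F
t=33: L0/L1/L2 = -/FH/D → run F
t=34: L0/L1/L2 = -/H/D → run H
t=35: L0/L1/L2 = -/H/D → run H
t=36: L0/L1/L2 = -/-/D → run D
t=37: (idle)
t=38: (idle)
t=39: (idle)
t=40: (idle)
t=41: (idle)
t=42: (idle)
t=43: (idle)

running at tick 9 = E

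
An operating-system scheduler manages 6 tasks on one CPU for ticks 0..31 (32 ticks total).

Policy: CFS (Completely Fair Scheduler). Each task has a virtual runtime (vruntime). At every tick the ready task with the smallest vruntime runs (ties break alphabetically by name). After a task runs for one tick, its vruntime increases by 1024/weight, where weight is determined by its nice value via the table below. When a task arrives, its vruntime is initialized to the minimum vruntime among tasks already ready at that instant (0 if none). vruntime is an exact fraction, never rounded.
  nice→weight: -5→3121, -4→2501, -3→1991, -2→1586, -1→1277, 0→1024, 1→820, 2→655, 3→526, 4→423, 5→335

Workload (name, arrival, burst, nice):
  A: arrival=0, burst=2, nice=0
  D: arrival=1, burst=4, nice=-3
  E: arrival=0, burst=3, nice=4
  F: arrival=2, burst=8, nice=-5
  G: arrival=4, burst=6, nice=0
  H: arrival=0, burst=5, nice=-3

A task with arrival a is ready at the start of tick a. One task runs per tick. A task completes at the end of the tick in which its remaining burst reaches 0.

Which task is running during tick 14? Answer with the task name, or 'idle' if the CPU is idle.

running at tick 14 = H

t=0: vr[A=0 E=0 H=0] → run A
t=1: vr[A=1 D=0 E=0 H=0] → run D
t=2: vr[A=1 D=1024/1991 E=0 F=0 H=0] → run E
t=3: vr[A=1 D=1024/1991 E=1024/423 F=0 H=0] → run F
t=4: vr[A=1 D=1024/1991 E=1024/423 F=1024/3121 G=0 H=0] → run G
t=5: vr[A=1 D=1024/1991 E=1024/423 F=1024/3121 G=1 H=0] → run H
t=6: vr[A=1 D=1024/1991 E=1024/423 F=1024/3121 G=1 H=1024/1991] → run F
t=7: vr[A=1 D=1024/1991 E=1024/423 F=2048/3121 G=1 H=1024/1991] → run D
t=8: vr[A=1 D=2048/1991 E=1024/423 F=2048/3121 G=1 H=1024/1991] → run H
t=9: vr[A=1 D=2048/1991 E=1024/423 F=2048/3121 G=1 H=2048/1991] → run F
t=10: vr[A=1 D=2048/1991 E=1024/423 F=3072/3121 G=1 H=2048/1991] → run F
t=11: vr[A=1 D=2048/1991 E=1024/423 F=4096/3121 G=1 H=2048/1991] → run A
t=12: vr[D=2048/1991 E=1024/423 F=4096/3121 G=1 H=2048/1991] → run G
t=13: vr[D=2048/1991 E=1024/423 F=4096/3121 G=2 H=2048/1991] → run D
t=14: vr[D=3072/1991 E=1024/423 F=4096/3121 G=2 H=2048/1991] → run H
t=15: vr[D=3072/1991 E=1024/423 F=4096/3121 G=2 H=3072/1991] → run F
t=16: vr[D=3072/1991 E=1024/423 F=5120/3121 G=2 H=3072/1991] → run D
t=17: vr[E=1024/423 F=5120/3121 G=2 H=3072/1991] → run H
t=18: vr[E=1024/423 F=5120/3121 G=2 H=4096/1991] → run F
t=19: vr[E=1024/423 F=6144/3121 G=2 H=4096/1991] → run F
t=20: vr[E=1024/423 F=7168/3121 G=2 H=4096/1991] → run G
t=21: vr[E=1024/423 F=7168/3121 G=3 H=4096/1991] → run H
t=22: vr[E=1024/423 F=7168/3121 G=3] → run F
t=23: vr[E=1024/423 G=3] → run E
t=24: vr[E=2048/423 G=3] → run G
t=25: vr[E=2048/423 G=4] → run G
t=26: vr[E=2048/423 G=5] → run E
t=27: vr[G=5] → run G
t=28: (idle)
t=29: (idle)
t=30: (idle)
t=31: (idle)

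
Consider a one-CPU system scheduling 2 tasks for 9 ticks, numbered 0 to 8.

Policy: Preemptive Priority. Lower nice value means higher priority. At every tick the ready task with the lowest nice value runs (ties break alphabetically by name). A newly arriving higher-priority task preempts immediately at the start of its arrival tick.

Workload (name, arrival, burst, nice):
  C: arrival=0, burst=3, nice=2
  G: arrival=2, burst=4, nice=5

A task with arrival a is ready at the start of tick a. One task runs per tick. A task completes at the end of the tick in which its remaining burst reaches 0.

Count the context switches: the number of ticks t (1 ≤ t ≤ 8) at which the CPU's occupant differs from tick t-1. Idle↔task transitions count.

t=0: ready={C} → run C
t=1: ready={C} → run C
t=2: ready={C,G} → run C
t=3: ready={G} → run G
t=4: ready={G} → run G
t=5: ready={G} → run G
t=6: ready={G} → run G
t=7: (idle)
t=8: (idle)

context switches = 2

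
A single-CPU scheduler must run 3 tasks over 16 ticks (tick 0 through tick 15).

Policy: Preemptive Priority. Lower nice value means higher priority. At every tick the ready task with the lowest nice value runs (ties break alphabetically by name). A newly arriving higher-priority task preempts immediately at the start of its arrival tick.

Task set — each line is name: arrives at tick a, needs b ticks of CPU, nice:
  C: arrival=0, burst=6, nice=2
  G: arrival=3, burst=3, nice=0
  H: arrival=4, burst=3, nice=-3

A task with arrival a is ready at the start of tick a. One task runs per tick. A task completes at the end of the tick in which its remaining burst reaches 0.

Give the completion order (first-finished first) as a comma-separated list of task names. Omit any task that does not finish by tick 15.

t=0: ready={C} → run C
t=1: ready={C} → run C
t=2: ready={C} → run C
t=3: ready={C,G} → run G
t=4: ready={C,G,H} → run H
t=5: ready={C,G,H} → run H
t=6: ready={C,G,H} → run H
t=7: ready={C,G} → run G
t=8: ready={C,G} → run G
t=9: ready={C} → run C
t=10: ready={C} → run C
t=11: ready={C} → run C
t=12: (idle)
t=13: (idle)
t=14: (idle)
t=15: (idle)

completion order = H, G, C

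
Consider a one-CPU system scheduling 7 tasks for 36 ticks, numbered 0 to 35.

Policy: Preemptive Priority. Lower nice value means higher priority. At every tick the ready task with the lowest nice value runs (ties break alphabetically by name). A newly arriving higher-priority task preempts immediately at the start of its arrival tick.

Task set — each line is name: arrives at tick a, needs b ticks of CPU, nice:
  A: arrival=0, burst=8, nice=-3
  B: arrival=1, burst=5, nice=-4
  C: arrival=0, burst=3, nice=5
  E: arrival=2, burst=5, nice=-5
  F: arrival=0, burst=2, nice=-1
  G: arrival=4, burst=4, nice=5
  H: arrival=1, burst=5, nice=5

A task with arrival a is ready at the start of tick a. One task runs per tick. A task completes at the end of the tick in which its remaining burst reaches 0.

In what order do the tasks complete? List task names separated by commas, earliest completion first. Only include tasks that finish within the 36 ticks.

t=0: ready={A,C,F} → run A
t=1: ready={A,B,C,F,H} → run B
t=2: ready={A,B,C,E,F,H} → run E
t=3: ready={A,B,C,E,F,H} → run E
t=4: ready={A,B,C,E,F,G,H} → run E
t=5: ready={A,B,C,E,F,G,H} → run E
t=6: ready={A,B,C,E,F,G,H} → run E
t=7: ready={A,B,C,F,G,H} → run B
t=8: ready={A,B,C,F,G,H} → run B
t=9: ready={A,B,C,F,G,H} → run B
t=10: ready={A,B,C,F,G,H} → run B
t=11: ready={A,C,F,G,H} → run A
t=12: ready={A,C,F,G,H} → run A
t=13: ready={A,C,F,G,H} → run A
t=14: ready={A,C,F,G,H} → run A
t=15: ready={A,C,F,G,H} → run A
t=16: ready={A,C,F,G,H} → run A
t=17: ready={A,C,F,G,H} → run A
t=18: ready={C,F,G,H} → run F
t=19: ready={C,F,G,H} → run F
t=20: ready={C,G,H} → run C
t=21: ready={C,G,H} → run C
t=22: ready={C,G,H} → run C
t=23: ready={G,H} → run G
t=24: ready={G,H} → run G
t=25: ready={G,H} → run G
t=26: ready={G,H} → run G
t=27: ready={H} → run H
t=28: ready={H} → run H
t=29: ready={H} → run H
t=30: ready={H} → run H
t=31: ready={H} → run H
t=32: (idle)
t=33: (idle)
t=34: (idle)
t=35: (idle)

completion order = E, B, A, F, C, G, H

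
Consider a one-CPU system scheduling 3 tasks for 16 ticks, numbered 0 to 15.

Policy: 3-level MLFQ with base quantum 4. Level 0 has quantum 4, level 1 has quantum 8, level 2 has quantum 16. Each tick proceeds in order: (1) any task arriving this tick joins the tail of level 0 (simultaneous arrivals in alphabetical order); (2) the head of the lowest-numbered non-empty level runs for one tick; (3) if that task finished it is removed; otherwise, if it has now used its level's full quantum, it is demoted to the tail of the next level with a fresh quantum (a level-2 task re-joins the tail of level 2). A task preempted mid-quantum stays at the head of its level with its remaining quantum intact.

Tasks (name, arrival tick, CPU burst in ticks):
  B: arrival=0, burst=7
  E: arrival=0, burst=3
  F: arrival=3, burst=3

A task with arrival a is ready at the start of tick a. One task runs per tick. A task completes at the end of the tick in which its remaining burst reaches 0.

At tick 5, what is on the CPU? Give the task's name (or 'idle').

t=0: L0/L1/L2 = BE/-/- → run B
t=1: L0/L1/L2 = BE/-/- → run B
t=2: L0/L1/L2 = BE/-/- → run B
t=3: L0/L1/L2 = BEF/-/- → run B
t=4: L0/L1/L2 = EF/B/- → run E
t=5: L0/L1/L2 = EF/B/- → run E
t=6: L0/L1/L2 = EF/B/- → run E
t=7: L0/L1/L2 = F/B/- → run F
t=8: L0/L1/L2 = F/B/- → run F
t=9: L0/L1/L2 = F/B/- → run F
t=10: L0/L1/L2 = -/B/- → run B
t=11: L0/L1/L2 = -/B/- → run B
t=12: L0/L1/L2 = -/B/- → run B
t=13: (idle)
t=14: (idle)
t=15: (idle)

running at tick 5 = E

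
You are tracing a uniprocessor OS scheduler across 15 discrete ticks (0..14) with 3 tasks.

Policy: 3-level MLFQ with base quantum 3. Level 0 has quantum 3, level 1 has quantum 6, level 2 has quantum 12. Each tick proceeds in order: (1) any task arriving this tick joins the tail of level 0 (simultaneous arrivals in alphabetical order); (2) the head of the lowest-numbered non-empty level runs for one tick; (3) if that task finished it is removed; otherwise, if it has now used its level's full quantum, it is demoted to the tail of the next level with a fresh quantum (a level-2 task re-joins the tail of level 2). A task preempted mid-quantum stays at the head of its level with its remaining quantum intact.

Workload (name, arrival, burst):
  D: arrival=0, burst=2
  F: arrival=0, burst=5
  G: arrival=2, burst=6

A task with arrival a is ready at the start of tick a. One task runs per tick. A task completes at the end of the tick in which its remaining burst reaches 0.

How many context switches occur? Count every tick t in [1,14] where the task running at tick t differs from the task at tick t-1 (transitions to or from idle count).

t=0: L0/L1/L2 = DF/-/- → run D
t=1: L0/L1/L2 = DF/-/- → run D
t=2: L0/L1/L2 = FG/-/- → run F
t=3: L0/L1/L2 = FG/-/- → run F
t=4: L0/L1/L2 = FG/-/- → run F
t=5: L0/L1/L2 = G/F/- → run G
t=6: L0/L1/L2 = G/F/- → run G
t=7: L0/L1/L2 = G/F/- → run G
t=8: L0/L1/L2 = -/FG/- → run F
t=9: L0/L1/L2 = -/FG/- → run F
t=10: L0/L1/L2 = -/G/- → run G
t=11: L0/L1/L2 = -/G/- → run G
t=12: L0/L1/L2 = -/G/- → run G
t=13: (idle)
t=14: (idle)

context switches = 5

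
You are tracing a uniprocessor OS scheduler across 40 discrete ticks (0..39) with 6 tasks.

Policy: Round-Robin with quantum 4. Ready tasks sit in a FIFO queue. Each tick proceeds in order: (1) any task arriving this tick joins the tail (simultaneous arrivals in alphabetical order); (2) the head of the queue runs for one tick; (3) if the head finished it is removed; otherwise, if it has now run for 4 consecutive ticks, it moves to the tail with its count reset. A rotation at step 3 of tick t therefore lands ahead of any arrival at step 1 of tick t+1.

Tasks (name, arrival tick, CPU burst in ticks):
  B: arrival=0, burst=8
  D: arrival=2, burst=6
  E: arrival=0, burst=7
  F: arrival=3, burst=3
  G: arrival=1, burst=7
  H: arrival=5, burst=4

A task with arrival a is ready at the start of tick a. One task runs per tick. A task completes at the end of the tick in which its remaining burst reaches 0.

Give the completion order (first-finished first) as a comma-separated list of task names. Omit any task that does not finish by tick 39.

t=0: queue=[B,E] q_used=0 → run B
t=1: queue=[B,E,G] q_used=1 → run B
t=2: queue=[B,E,G,D] q_used=2 → run B
t=3: queue=[B,E,G,D,F] q_used=3 → run B
t=4: queue=[E,G,D,F,B] q_used=0 → run E
t=5: queue=[E,G,D,F,B,H] q_used=1 → run E
t=6: queue=[E,G,D,F,B,H] q_used=2 → run E
t=7: queue=[E,G,D,F,B,H] q_used=3 → run E
t=8: queue=[G,D,F,B,H,E] q_used=0 → run G
t=9: queue=[G,D,F,B,H,E] q_used=1 → run G
t=10: queue=[G,D,F,B,H,E] q_used=2 → run G
t=11: queue=[G,D,F,B,H,E] q_used=3 → run G
t=12: queue=[D,F,B,H,E,G] q_used=0 → run D
t=13: queue=[D,F,B,H,E,G] q_used=1 → run D
t=14: queue=[D,F,B,H,E,G] q_used=2 → run D
t=15: queue=[D,F,B,H,E,G] q_used=3 → run D
t=16: queue=[F,B,H,E,G,D] q_used=0 → run F
t=17: queue=[F,B,H,E,G,D] q_used=1 → run F
t=18: queue=[F,B,H,E,G,D] q_used=2 → run F
t=19: queue=[B,H,E,G,D] q_used=0 → run B
t=20: queue=[B,H,E,G,D] q_used=1 → run B
t=21: queue=[B,H,E,G,D] q_used=2 → run B
t=22: queue=[B,H,E,G,D] q_used=3 → run B
t=23: queue=[H,E,G,D] q_used=0 → run H
t=24: queue=[H,E,G,D] q_used=1 → run H
t=25: queue=[H,E,G,D] q_used=2 → run H
t=26: queue=[H,E,G,D] q_used=3 → run H
t=27: queue=[E,G,D] q_used=0 → run E
t=28: queue=[E,G,D] q_used=1 → run E
t=29: queue=[E,G,D] q_used=2 → run E
t=30: queue=[G,D] q_used=0 → run G
t=31: queue=[G,D] q_used=1 → run G
t=32: queue=[G,D] q_used=2 → run G
t=33: queue=[D] q_used=0 → run D
t=34: queue=[D] q_used=1 → run D
t=35: (idle)
t=36: (idle)
t=37: (idle)
t=38: (idle)
t=39: (idle)

completion order = F, B, H, E, G, D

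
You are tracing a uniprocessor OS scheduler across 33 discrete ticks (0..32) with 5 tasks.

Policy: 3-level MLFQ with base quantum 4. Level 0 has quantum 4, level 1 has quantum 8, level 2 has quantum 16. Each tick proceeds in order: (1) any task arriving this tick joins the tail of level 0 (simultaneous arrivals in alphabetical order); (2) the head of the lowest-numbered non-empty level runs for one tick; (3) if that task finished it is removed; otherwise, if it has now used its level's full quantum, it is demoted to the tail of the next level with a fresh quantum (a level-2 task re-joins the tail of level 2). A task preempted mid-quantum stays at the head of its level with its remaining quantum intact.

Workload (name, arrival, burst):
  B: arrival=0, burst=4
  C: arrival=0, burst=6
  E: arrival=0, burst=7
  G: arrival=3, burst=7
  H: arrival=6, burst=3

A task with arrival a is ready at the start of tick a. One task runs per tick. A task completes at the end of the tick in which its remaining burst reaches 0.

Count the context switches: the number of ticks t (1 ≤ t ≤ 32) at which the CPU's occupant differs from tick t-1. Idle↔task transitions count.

context switches = 8

t=0: L0/L1/L2 = BCE/-/- → run B
t=1: L0/L1/L2 = BCE/-/- → run B
t=2: L0/L1/L2 = BCE/-/- → run B
t=3: L0/L1/L2 = BCEG/-/- → run B
t=4: L0/L1/L2 = CEG/-/- → run C
t=5: L0/L1/L2 = CEG/-/- → run C
t=6: L0/L1/L2 = CEGH/-/- → run C
t=7: L0/L1/L2 = CEGH/-/- → run C
t=8: L0/L1/L2 = EGH/C/- → run E
t=9: L0/L1/L2 = EGH/C/- → run E
t=10: L0/L1/L2 = EGH/C/- → run E
t=11: L0/L1/L2 = EGH/C/- → run E
t=12: L0/L1/L2 = GH/CE/- → run G
t=13: L0/L1/L2 = GH/CE/- → run G
t=14: L0/L1/L2 = GH/CE/- → run G
t=15: L0/L1/L2 = GH/CE/- → run G
t=16: L0/L1/L2 = H/CEG/- → run H
t=17: L0/L1/L2 = H/CEG/- → run H
t=18: L0/L1/L2 = H/CEG/- → run H
t=19: L0/L1/L2 = -/CEG/- → run C
t=20: L0/L1/L2 = -/CEG/- → run C
t=21: L0/L1/L2 = -/EG/- → run E
t=22: L0/L1/L2 = -/EG/- → run E
t=23: L0/L1/L2 = -/EG/- → run E
t=24: L0/L1/L2 = -/G/- → run G
t=25: L0/L1/L2 = -/G/- → run G
t=26: L0/L1/L2 = -/G/- → run G
t=27: (idle)
t=28: (idle)
t=29: (idle)
t=30: (idle)
t=31: (idle)
t=32: (idle)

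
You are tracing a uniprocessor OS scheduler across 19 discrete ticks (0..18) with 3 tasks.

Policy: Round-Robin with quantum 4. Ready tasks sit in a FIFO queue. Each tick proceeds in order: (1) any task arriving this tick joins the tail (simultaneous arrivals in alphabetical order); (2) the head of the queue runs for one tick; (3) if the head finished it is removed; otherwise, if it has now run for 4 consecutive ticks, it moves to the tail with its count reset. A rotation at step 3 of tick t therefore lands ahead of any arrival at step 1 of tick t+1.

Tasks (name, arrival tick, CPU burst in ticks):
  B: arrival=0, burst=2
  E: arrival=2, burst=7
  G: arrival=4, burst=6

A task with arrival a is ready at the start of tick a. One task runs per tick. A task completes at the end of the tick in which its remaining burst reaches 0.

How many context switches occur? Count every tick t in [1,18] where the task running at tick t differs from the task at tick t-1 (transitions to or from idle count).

t=0: queue=[B] q_used=0 → run B
t=1: queue=[B] q_used=1 → run B
t=2: queue=[E] q_used=0 → run E
t=3: queue=[E] q_used=1 → run E
t=4: queue=[E,G] q_used=2 → run E
t=5: queue=[E,G] q_used=3 → run E
t=6: queue=[G,E] q_used=0 → run G
t=7: queue=[G,E] q_used=1 → run G
t=8: queue=[G,E] q_used=2 → run G
t=9: queue=[G,E] q_used=3 → run G
t=10: queue=[E,G] q_used=0 → run E
t=11: queue=[E,G] q_used=1 → run E
t=12: queue=[E,G] q_used=2 → run E
t=13: queue=[G] q_used=0 → run G
t=14: queue=[G] q_used=1 → run G
t=15: (idle)
t=16: (idle)
t=17: (idle)
t=18: (idle)

context switches = 5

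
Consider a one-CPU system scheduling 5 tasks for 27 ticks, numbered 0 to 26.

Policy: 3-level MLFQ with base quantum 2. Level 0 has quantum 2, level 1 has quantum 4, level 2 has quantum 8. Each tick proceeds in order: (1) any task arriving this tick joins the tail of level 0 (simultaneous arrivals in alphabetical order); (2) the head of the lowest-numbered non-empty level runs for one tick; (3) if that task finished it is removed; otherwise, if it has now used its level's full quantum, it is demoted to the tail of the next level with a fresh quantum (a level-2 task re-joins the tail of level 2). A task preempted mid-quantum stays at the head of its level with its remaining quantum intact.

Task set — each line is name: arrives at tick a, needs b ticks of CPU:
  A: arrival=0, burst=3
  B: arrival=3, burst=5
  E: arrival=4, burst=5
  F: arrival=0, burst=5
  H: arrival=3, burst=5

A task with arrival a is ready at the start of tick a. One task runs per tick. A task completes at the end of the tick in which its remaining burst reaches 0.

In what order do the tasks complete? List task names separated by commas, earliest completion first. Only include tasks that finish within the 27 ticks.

completion order = A, F, B, H, E

t=0: L0/L1/L2 = AF/-/- → run A
t=1: L0/L1/L2 = AF/-/- → run A
t=2: L0/L1/L2 = F/A/- → run F
t=3: L0/L1/L2 = FBH/A/- → run F
t=4: L0/L1/L2 = BHE/AF/- → run B
t=5: L0/L1/L2 = BHE/AF/- → run B
t=6: L0/L1/L2 = HE/AFB/- → run H
t=7: L0/L1/L2 = HE/AFB/- → run H
t=8: L0/L1/L2 = E/AFBH/- → run E
t=9: L0/L1/L2 = E/AFBH/- → run E
t=10: L0/L1/L2 = -/AFBHE/- → run A
t=11: L0/L1/L2 = -/FBHE/- → run F
t=12: L0/L1/L2 = -/FBHE/- → run F
t=13: L0/L1/L2 = -/FBHE/- → run F
t=14: L0/L1/L2 = -/BHE/- → run B
t=15: L0/L1/L2 = -/BHE/- → run B
t=16: L0/L1/L2 = -/BHE/- → run B
t=17: L0/L1/L2 = -/HE/- → run H
t=18: L0/L1/L2 = -/HE/- → run H
t=19: L0/L1/L2 = -/HE/- → run H
t=20: L0/L1/L2 = -/E/- → run E
t=21: L0/L1/L2 = -/E/- → run E
t=22: L0/L1/L2 = -/E/- → run E
t=23: (idle)
t=24: (idle)
t=25: (idle)
t=26: (idle)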